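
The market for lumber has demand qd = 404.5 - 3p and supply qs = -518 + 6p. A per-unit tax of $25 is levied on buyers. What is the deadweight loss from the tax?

Pre-tax equilibrium: p* = 102.5, q* = 97.
Tax on buyers shifts demand to qd = 404.5 − 3(p + 25) = 329.5 - 3p.
329.5 - 3p = -518 + 6p gives seller price ps = 565/6; buyers pay pb = 565/6 + 25 = 715/6.
New quantity: q = 404.5 − 3(715/6) = 47.
DWL = ½ × 25 × (97 − 47) = 625.

Deadweight loss = 625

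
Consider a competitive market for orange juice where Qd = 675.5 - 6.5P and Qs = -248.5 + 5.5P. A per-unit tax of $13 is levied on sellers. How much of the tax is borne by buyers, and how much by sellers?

Buyers bear 143/24, sellers bear 169/24

Pre-tax equilibrium: P* = 77, Q* = 175.
Tax on sellers shifts supply to Qs = -248.5 + 5.5(P − 13) = -320 + 5.5P.
675.5 - 6.5P = -320 + 5.5P gives buyer price Pb = 1991/24; sellers receive Ps = 1991/24 − 13 = 1679/24.
New quantity: Q = 675.5 − 6.5(1991/24) = 6541/48.
Buyer burden = 1991/24 − 77 = 143/24; seller burden = 77 − 1679/24 = 169/24.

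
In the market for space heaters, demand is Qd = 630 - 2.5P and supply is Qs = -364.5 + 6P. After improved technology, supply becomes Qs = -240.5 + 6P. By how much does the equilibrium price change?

ΔP = -248/17

Original equilibrium: P* = 117, Q* = 337.5.
New equilibrium: 630 - 2.5P = -240.5 + 6P, so 870.5 = 8.5P and P' = 1741/17; Q' = 630 − 2.5(1741/17) = 12715/34.
Change in price: 1741/17 − 117 = -248/17.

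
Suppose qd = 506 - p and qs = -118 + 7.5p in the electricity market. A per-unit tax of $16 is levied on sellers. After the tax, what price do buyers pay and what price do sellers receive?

Pre-tax equilibrium: p* = 1248/17, q* = 7354/17.
Tax on sellers shifts supply to qs = -118 + 7.5(p − 16) = -238 + 7.5p.
506 - p = -238 + 7.5p gives buyer price pb = 1488/17; sellers receive ps = 1488/17 − 16 = 1216/17.
New quantity: q = 506 − 1(1488/17) = 7114/17.

Buyers pay 1488/17, sellers receive 1216/17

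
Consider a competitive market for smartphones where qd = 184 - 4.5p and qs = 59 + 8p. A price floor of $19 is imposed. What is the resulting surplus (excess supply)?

Equilibrium price would be p* = 10, so the floor at 19 binds.
At p = 19: qd = 98.5, qs = 211.
Surplus = 211 − 98.5 = 112.5.

Surplus = 112.5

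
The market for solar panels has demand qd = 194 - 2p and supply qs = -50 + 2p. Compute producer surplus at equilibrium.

Equilibrium: 194 - 2p = -50 + 2p gives p* = 61, q* = 72.
Supply starts at p = 25 (where qs = 0).
PS = ½(61 − 25)(72) = 1296.

Producer surplus = 1296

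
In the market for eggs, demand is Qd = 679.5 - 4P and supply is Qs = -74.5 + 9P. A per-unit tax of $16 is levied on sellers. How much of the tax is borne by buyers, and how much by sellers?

Buyers bear 144/13, sellers bear 64/13

Pre-tax equilibrium: P* = 58, Q* = 447.5.
Tax on sellers shifts supply to Qs = -74.5 + 9(P − 16) = -218.5 + 9P.
679.5 - 4P = -218.5 + 9P gives buyer price Pb = 898/13; sellers receive Ps = 898/13 − 16 = 690/13.
New quantity: Q = 679.5 − 4(898/13) = 10483/26.
Buyer burden = 898/13 − 58 = 144/13; seller burden = 58 − 690/13 = 64/13.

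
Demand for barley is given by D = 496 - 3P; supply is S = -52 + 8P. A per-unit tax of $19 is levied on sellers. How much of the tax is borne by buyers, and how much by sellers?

Buyers bear 152/11, sellers bear 57/11

Pre-tax equilibrium: P* = 548/11, Q* = 3812/11.
Tax on sellers shifts supply to S = -52 + 8(P − 19) = -204 + 8P.
496 - 3P = -204 + 8P gives buyer price Pb = 700/11; sellers receive Ps = 700/11 − 19 = 491/11.
New quantity: Q = 496 − 3(700/11) = 3356/11.
Buyer burden = 700/11 − 548/11 = 152/11; seller burden = 548/11 − 491/11 = 57/11.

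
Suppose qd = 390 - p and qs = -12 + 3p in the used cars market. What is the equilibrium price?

p* = 100.5

Set qd = qs: 390 - p = -12 + 3p.
402 = 4p, so p* = 100.5.
q* = 390 − 1(100.5) = 289.5.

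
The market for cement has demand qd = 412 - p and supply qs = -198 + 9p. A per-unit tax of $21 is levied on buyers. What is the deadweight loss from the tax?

Deadweight loss = 198.45

Pre-tax equilibrium: p* = 61, q* = 351.
Tax on buyers shifts demand to qd = 412 − 1(p + 21) = 391 - p.
391 - p = -198 + 9p gives seller price ps = 58.9; buyers pay pb = 58.9 + 21 = 79.9.
New quantity: q = 412 − 1(79.9) = 332.1.
DWL = ½ × 21 × (351 − 332.1) = 198.45.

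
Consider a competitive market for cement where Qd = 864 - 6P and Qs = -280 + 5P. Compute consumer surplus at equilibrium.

Consumer surplus = 4800

Equilibrium: 864 - 6P = -280 + 5P gives P* = 104, Q* = 240.
Demand choke price (Qd = 0): P = 144.
CS = ½(144 − 104)(240) = 4800.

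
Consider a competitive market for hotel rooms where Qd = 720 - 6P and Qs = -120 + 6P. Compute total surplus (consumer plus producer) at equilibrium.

Equilibrium: 720 - 6P = -120 + 6P gives P* = 70, Q* = 300.
Demand choke price: P = 120; supply starts at P = 20.
CS = ½(120 − 70)(300) = 7500; PS = ½(70 − 20)(300) = 7500.

Total surplus = 15000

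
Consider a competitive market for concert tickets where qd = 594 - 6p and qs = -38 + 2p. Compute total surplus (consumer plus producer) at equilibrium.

Equilibrium: 594 - 6p = -38 + 2p gives p* = 79, q* = 120.
Demand choke price: p = 99; supply starts at p = 19.
CS = ½(99 − 79)(120) = 1200; PS = ½(79 − 19)(120) = 3600.

Total surplus = 4800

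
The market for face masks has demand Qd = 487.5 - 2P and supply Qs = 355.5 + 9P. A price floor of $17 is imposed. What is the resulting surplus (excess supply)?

Surplus = 55

Equilibrium price would be P* = 12, so the floor at 17 binds.
At P = 17: Qd = 453.5, Qs = 508.5.
Surplus = 508.5 − 453.5 = 55.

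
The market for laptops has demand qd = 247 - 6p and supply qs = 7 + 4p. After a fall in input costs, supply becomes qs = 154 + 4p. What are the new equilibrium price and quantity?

p' = 9.3, q' = 191.2

Original equilibrium: p* = 24, q* = 103.
New equilibrium: 247 - 6p = 154 + 4p, so 93 = 10p and p' = 9.3; q' = 247 − 6(9.3) = 191.2.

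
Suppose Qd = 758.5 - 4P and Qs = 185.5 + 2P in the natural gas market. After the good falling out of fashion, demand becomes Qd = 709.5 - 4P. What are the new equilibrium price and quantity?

P' = 262/3, Q' = 2161/6

Original equilibrium: P* = 95.5, Q* = 376.5.
New equilibrium: 709.5 - 4P = 185.5 + 2P, so 524 = 6P and P' = 262/3; Q' = 709.5 − 4(262/3) = 2161/6.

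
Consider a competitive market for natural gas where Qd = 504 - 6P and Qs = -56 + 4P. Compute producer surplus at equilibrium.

Producer surplus = 3528

Equilibrium: 504 - 6P = -56 + 4P gives P* = 56, Q* = 168.
Supply starts at P = 14 (where Qs = 0).
PS = ½(56 − 14)(168) = 3528.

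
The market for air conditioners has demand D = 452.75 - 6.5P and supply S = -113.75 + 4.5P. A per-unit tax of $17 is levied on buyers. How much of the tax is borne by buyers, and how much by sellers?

Buyers bear 153/22, sellers bear 221/22

Pre-tax equilibrium: P* = 51.5, Q* = 118.
Tax on buyers shifts demand to D = 452.75 − 6.5(P + 17) = 342.25 - 6.5P.
342.25 - 6.5P = -113.75 + 4.5P gives seller price Ps = 456/11; buyers pay Pb = 456/11 + 17 = 643/11.
New quantity: Q = 452.75 − 6.5(643/11) = 3203/44.
Buyer burden = 643/11 − 51.5 = 153/22; seller burden = 51.5 − 456/11 = 221/22.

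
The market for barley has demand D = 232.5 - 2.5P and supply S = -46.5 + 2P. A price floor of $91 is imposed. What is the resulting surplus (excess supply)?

Surplus = 130.5

Equilibrium price would be P* = 62, so the floor at 91 binds.
At P = 91: D = 5, S = 135.5.
Surplus = 135.5 − 5 = 130.5.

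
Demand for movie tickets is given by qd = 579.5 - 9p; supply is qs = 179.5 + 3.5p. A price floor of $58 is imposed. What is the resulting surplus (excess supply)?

Equilibrium price would be p* = 32, so the floor at 58 binds.
At p = 58: qd = 57.5, qs = 382.5.
Surplus = 382.5 − 57.5 = 325.

Surplus = 325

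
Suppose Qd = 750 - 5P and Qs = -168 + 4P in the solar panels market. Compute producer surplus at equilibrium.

Producer surplus = 7200

Equilibrium: 750 - 5P = -168 + 4P gives P* = 102, Q* = 240.
Supply starts at P = 42 (where Qs = 0).
PS = ½(102 − 42)(240) = 7200.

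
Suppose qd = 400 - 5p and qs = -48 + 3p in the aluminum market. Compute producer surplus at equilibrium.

Equilibrium: 400 - 5p = -48 + 3p gives p* = 56, q* = 120.
Supply starts at p = 16 (where qs = 0).
PS = ½(56 − 16)(120) = 2400.

Producer surplus = 2400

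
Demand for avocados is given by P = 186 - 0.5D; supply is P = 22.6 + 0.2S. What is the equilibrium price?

P* = 485/7

Set the two price expressions equal: 186 - 0.5Q = 22.6 + 0.2Q.
163.4 = 0.7Q, so Q* = 1634/7.
P* = 186 − (0.5)(1634/7) = 485/7.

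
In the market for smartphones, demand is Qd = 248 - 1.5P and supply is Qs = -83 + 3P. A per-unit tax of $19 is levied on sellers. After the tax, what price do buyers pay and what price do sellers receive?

Pre-tax equilibrium: P* = 662/9, Q* = 413/3.
Tax on sellers shifts supply to Qs = -83 + 3(P − 19) = -140 + 3P.
248 - 1.5P = -140 + 3P gives buyer price Pb = 776/9; sellers receive Ps = 776/9 − 19 = 605/9.
New quantity: Q = 248 − 1.5(776/9) = 356/3.

Buyers pay 776/9, sellers receive 605/9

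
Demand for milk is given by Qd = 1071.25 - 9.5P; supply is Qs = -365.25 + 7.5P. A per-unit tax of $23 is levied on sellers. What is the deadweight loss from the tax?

Pre-tax equilibrium: P* = 84.5, Q* = 268.5.
Tax on sellers shifts supply to Qs = -365.25 + 7.5(P − 23) = -537.75 + 7.5P.
1071.25 - 9.5P = -537.75 + 7.5P gives buyer price Pb = 1609/17; sellers receive Ps = 1609/17 − 23 = 1218/17.
New quantity: Q = 1071.25 − 9.5(1609/17) = 11703/68.
DWL = ½ × 23 × (268.5 − 11703/68) = 150765/136.

Deadweight loss = 150765/136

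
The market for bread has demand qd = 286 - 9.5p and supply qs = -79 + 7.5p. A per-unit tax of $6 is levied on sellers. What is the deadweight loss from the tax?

Deadweight loss = 2565/34

Pre-tax equilibrium: p* = 365/17, q* = 2789/34.
Tax on sellers shifts supply to qs = -79 + 7.5(p − 6) = -124 + 7.5p.
286 - 9.5p = -124 + 7.5p gives buyer price pb = 410/17; sellers receive ps = 410/17 − 6 = 308/17.
New quantity: q = 286 − 9.5(410/17) = 967/17.
DWL = ½ × 6 × (2789/34 − 967/17) = 2565/34.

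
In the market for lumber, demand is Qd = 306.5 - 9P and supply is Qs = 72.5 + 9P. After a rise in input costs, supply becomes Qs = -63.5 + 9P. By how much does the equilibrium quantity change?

Original equilibrium: P* = 13, Q* = 189.5.
New equilibrium: 306.5 - 9P = -63.5 + 9P, so 370 = 18P and P' = 185/9; Q' = 306.5 − 9(185/9) = 121.5.
Change in quantity: 121.5 − 189.5 = -68.

ΔQ = -68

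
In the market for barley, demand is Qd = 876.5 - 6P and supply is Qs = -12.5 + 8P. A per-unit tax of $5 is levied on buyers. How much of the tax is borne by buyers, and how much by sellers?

Pre-tax equilibrium: P* = 63.5, Q* = 495.5.
Tax on buyers shifts demand to Qd = 876.5 − 6(P + 5) = 846.5 - 6P.
846.5 - 6P = -12.5 + 8P gives seller price Ps = 859/14; buyers pay Pb = 859/14 + 5 = 929/14.
New quantity: Q = 876.5 − 6(929/14) = 6697/14.
Buyer burden = 929/14 − 63.5 = 20/7; seller burden = 63.5 − 859/14 = 15/7.

Buyers bear 20/7, sellers bear 15/7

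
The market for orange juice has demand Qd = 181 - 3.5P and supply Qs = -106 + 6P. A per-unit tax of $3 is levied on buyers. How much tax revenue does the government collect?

Pre-tax equilibrium: P* = 574/19, Q* = 1430/19.
Tax on buyers shifts demand to Qd = 181 − 3.5(P + 3) = 170.5 - 3.5P.
170.5 - 3.5P = -106 + 6P gives seller price Ps = 553/19; buyers pay Pb = 553/19 + 3 = 610/19.
New quantity: Q = 181 − 3.5(610/19) = 1304/19.
Revenue = 3 × 1304/19 = 3912/19.

Tax revenue = 3912/19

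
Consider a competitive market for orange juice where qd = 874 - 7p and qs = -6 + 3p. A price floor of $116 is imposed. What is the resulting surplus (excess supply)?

Equilibrium price would be p* = 88, so the floor at 116 binds.
At p = 116: qd = 62, qs = 342.
Surplus = 342 − 62 = 280.

Surplus = 280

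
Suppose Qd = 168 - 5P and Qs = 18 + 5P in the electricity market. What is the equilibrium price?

P* = 15

Set Qd = Qs: 168 - 5P = 18 + 5P.
150 = 10P, so P* = 15.
Q* = 168 − 5(15) = 93.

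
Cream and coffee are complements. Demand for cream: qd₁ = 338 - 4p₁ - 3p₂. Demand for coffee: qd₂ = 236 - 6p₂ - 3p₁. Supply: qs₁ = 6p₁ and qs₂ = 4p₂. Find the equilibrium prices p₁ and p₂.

p₁ = 2672/91, p₂ = 1346/91

Market 1: 338 - 4p₁ - 3p₂ = 6p₁ → 10p₁ + 3p₂ = 338.
Market 2: 10p₂ + 3p₁ = 236.
Eliminating p₂: 10×(1) − 3×(2) gives 91p₁ = 2672, so p₁ = 2672/91.
Back-substitute into (2): p₂ = (236 − 3×2672/91) / 10 = 1346/91.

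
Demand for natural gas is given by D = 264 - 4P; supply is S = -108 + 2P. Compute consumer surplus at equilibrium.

Equilibrium: 264 - 4P = -108 + 2P gives P* = 62, Q* = 16.
Demand choke price (D = 0): P = 66.
CS = ½(66 − 62)(16) = 32.

Consumer surplus = 32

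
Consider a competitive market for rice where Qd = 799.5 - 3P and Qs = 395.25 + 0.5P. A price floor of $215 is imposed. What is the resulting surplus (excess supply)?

Surplus = 348.25

Equilibrium price would be P* = 115.5, so the floor at 215 binds.
At P = 215: Qd = 154.5, Qs = 502.75.
Surplus = 502.75 − 154.5 = 348.25.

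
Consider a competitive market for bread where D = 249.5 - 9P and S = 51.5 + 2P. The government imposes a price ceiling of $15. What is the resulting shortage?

Equilibrium price would be P* = 18, so the ceiling at 15 binds.
At P = 15: D = 249.5 − 9(15) = 114.5, S = 51.5 + 2(15) = 81.5.
Shortage = 114.5 − 81.5 = 33.

Shortage = 33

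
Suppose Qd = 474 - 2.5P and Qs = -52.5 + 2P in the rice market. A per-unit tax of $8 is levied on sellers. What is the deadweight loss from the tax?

Pre-tax equilibrium: P* = 117, Q* = 181.5.
Tax on sellers shifts supply to Qs = -52.5 + 2(P − 8) = -68.5 + 2P.
474 - 2.5P = -68.5 + 2P gives buyer price Pb = 1085/9; sellers receive Ps = 1085/9 − 8 = 1013/9.
New quantity: Q = 474 − 2.5(1085/9) = 3107/18.
DWL = ½ × 8 × (181.5 − 3107/18) = 320/9.

Deadweight loss = 320/9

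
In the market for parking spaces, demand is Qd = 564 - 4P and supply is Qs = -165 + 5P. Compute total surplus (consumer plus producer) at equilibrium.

Total surplus = 12960

Equilibrium: 564 - 4P = -165 + 5P gives P* = 81, Q* = 240.
Demand choke price: P = 141; supply starts at P = 33.
CS = ½(141 − 81)(240) = 7200; PS = ½(81 − 33)(240) = 5760.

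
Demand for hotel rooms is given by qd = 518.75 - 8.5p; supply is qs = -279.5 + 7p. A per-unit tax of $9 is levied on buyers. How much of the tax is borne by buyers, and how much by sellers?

Pre-tax equilibrium: p* = 51.5, q* = 81.
Tax on buyers shifts demand to qd = 518.75 − 8.5(p + 9) = 442.25 - 8.5p.
442.25 - 8.5p = -279.5 + 7p gives seller price ps = 2887/62; buyers pay pb = 2887/62 + 9 = 3445/62.
New quantity: q = 518.75 − 8.5(3445/62) = 1440/31.
Buyer burden = 3445/62 − 51.5 = 126/31; seller burden = 51.5 − 2887/62 = 153/31.

Buyers bear 126/31, sellers bear 153/31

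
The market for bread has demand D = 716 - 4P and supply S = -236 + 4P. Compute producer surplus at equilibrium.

Producer surplus = 7200

Equilibrium: 716 - 4P = -236 + 4P gives P* = 119, Q* = 240.
Supply starts at P = 59 (where S = 0).
PS = ½(119 − 59)(240) = 7200.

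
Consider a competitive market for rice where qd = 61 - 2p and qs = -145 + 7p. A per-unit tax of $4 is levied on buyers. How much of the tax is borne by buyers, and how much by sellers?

Pre-tax equilibrium: p* = 206/9, q* = 137/9.
Tax on buyers shifts demand to qd = 61 − 2(p + 4) = 53 - 2p.
53 - 2p = -145 + 7p gives seller price ps = 22; buyers pay pb = 22 + 4 = 26.
New quantity: q = 61 − 2(26) = 9.
Buyer burden = 26 − 206/9 = 28/9; seller burden = 206/9 − 22 = 8/9.

Buyers bear 28/9, sellers bear 8/9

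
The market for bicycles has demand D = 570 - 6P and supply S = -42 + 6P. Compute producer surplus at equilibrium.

Equilibrium: 570 - 6P = -42 + 6P gives P* = 51, Q* = 264.
Supply starts at P = 7 (where S = 0).
PS = ½(51 − 7)(264) = 5808.

Producer surplus = 5808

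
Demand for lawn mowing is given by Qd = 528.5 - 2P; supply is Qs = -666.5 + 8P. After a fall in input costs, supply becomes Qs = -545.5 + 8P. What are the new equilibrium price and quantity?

P' = 107.4, Q' = 313.7

Original equilibrium: P* = 119.5, Q* = 289.5.
New equilibrium: 528.5 - 2P = -545.5 + 8P, so 1074 = 10P and P' = 107.4; Q' = 528.5 − 2(107.4) = 313.7.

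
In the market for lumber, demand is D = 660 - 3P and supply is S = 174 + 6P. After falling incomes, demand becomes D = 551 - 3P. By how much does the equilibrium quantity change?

Original equilibrium: P* = 54, Q* = 498.
New equilibrium: 551 - 3P = 174 + 6P, so 377 = 9P and P' = 377/9; Q' = 551 − 3(377/9) = 1276/3.
Change in quantity: 1276/3 − 498 = -218/3.

ΔQ = -218/3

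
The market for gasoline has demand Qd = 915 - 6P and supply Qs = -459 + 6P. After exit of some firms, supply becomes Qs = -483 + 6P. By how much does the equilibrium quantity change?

ΔQ = -12

Original equilibrium: P* = 114.5, Q* = 228.
New equilibrium: 915 - 6P = -483 + 6P, so 1398 = 12P and P' = 116.5; Q' = 915 − 6(116.5) = 216.
Change in quantity: 216 − 228 = -12.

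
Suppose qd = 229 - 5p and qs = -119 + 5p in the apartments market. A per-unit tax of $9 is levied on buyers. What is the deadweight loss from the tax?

Deadweight loss = 101.25

Pre-tax equilibrium: p* = 34.8, q* = 55.
Tax on buyers shifts demand to qd = 229 − 5(p + 9) = 184 - 5p.
184 - 5p = -119 + 5p gives seller price ps = 30.3; buyers pay pb = 30.3 + 9 = 39.3.
New quantity: q = 229 − 5(39.3) = 32.5.
DWL = ½ × 9 × (55 − 32.5) = 101.25.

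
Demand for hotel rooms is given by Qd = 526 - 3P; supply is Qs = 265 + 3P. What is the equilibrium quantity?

Set Qd = Qs: 526 - 3P = 265 + 3P.
261 = 6P, so P* = 43.5.
Q* = 526 − 3(43.5) = 395.5.

Q* = 395.5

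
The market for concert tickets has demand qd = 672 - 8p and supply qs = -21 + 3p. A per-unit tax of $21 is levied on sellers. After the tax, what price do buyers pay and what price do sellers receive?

Pre-tax equilibrium: p* = 63, q* = 168.
Tax on sellers shifts supply to qs = -21 + 3(p − 21) = -84 + 3p.
672 - 8p = -84 + 3p gives buyer price pb = 756/11; sellers receive ps = 756/11 − 21 = 525/11.
New quantity: q = 672 − 8(756/11) = 1344/11.

Buyers pay 756/11, sellers receive 525/11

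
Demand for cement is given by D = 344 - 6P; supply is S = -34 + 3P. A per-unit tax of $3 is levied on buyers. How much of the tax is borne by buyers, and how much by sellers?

Pre-tax equilibrium: P* = 42, Q* = 92.
Tax on buyers shifts demand to D = 344 − 6(P + 3) = 326 - 6P.
326 - 6P = -34 + 3P gives seller price Ps = 40; buyers pay Pb = 40 + 3 = 43.
New quantity: Q = 344 − 6(43) = 86.
Buyer burden = 43 − 42 = 1; seller burden = 42 − 40 = 2.

Buyers bear $1, sellers bear $2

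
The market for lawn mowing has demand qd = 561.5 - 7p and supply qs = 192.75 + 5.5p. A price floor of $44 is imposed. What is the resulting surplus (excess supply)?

Surplus = 181.25

Equilibrium price would be p* = 29.5, so the floor at 44 binds.
At p = 44: qd = 253.5, qs = 434.75.
Surplus = 434.75 − 253.5 = 181.25.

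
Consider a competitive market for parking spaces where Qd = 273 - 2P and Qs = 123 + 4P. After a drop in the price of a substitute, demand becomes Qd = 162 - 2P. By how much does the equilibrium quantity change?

ΔQ = -74

Original equilibrium: P* = 25, Q* = 223.
New equilibrium: 162 - 2P = 123 + 4P, so 39 = 6P and P' = 6.5; Q' = 162 − 2(6.5) = 149.
Change in quantity: 149 − 223 = -74.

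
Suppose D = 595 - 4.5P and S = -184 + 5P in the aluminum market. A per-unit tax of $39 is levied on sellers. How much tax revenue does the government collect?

Tax revenue = 99021/19

Pre-tax equilibrium: P* = 82, Q* = 226.
Tax on sellers shifts supply to S = -184 + 5(P − 39) = -379 + 5P.
595 - 4.5P = -379 + 5P gives buyer price Pb = 1948/19; sellers receive Ps = 1948/19 − 39 = 1207/19.
New quantity: Q = 595 − 4.5(1948/19) = 2539/19.
Revenue = 39 × 2539/19 = 99021/19.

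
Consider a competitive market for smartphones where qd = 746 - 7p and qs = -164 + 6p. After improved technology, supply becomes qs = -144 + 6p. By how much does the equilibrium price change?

Original equilibrium: p* = 70, q* = 256.
New equilibrium: 746 - 7p = -144 + 6p, so 890 = 13p and p' = 890/13; q' = 746 − 7(890/13) = 3468/13.
Change in price: 890/13 − 70 = -20/13.

Δp = -20/13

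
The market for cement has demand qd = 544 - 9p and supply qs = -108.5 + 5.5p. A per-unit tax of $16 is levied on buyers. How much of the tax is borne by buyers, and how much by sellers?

Buyers bear 176/29, sellers bear 288/29

Pre-tax equilibrium: p* = 45, q* = 139.
Tax on buyers shifts demand to qd = 544 − 9(p + 16) = 400 - 9p.
400 - 9p = -108.5 + 5.5p gives seller price ps = 1017/29; buyers pay pb = 1017/29 + 16 = 1481/29.
New quantity: q = 544 − 9(1481/29) = 2447/29.
Buyer burden = 1481/29 − 45 = 176/29; seller burden = 45 − 1017/29 = 288/29.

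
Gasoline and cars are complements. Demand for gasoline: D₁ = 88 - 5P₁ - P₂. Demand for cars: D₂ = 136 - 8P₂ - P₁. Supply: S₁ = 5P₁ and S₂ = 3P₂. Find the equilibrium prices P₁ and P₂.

P₁ = 832/109, P₂ = 1272/109

Market 1: 88 - 5P₁ - P₂ = 5P₁ → 10P₁ + P₂ = 88.
Market 2: 11P₂ + P₁ = 136.
Eliminating P₂: 11×(1) − 1×(2) gives 109P₁ = 832, so P₁ = 832/109.
Back-substitute into (2): P₂ = (136 − 1×832/109) / 11 = 1272/109.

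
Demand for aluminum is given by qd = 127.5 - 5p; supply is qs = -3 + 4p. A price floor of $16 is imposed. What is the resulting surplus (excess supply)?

Equilibrium price would be p* = 14.5, so the floor at 16 binds.
At p = 16: qd = 47.5, qs = 61.
Surplus = 61 − 47.5 = 13.5.

Surplus = 13.5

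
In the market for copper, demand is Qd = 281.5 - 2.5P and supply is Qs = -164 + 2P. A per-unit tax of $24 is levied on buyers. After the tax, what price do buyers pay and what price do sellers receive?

Buyers pay 329/3, sellers receive 257/3

Pre-tax equilibrium: P* = 99, Q* = 34.
Tax on buyers shifts demand to Qd = 281.5 − 2.5(P + 24) = 221.5 - 2.5P.
221.5 - 2.5P = -164 + 2P gives seller price Ps = 257/3; buyers pay Pb = 257/3 + 24 = 329/3.
New quantity: Q = 281.5 − 2.5(329/3) = 22/3.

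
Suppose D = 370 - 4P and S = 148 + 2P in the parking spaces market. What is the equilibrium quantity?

Set D = S: 370 - 4P = 148 + 2P.
222 = 6P, so P* = 37.
Q* = 370 − 4(37) = 222.

Q* = 222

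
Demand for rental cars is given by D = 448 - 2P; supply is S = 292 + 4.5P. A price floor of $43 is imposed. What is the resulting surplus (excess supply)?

Surplus = 123.5

Equilibrium price would be P* = 24, so the floor at 43 binds.
At P = 43: D = 362, S = 485.5.
Surplus = 485.5 − 362 = 123.5.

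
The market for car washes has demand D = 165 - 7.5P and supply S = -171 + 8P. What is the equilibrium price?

P* = 672/31

Set D = S: 165 - 7.5P = -171 + 8P.
336 = 15.5P, so P* = 672/31.
Q* = 165 − 7.5(672/31) = 75/31.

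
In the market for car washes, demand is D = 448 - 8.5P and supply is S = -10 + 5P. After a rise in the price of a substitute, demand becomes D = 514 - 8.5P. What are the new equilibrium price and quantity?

Original equilibrium: P* = 916/27, Q* = 4310/27.
New equilibrium: 514 - 8.5P = -10 + 5P, so 524 = 13.5P and P' = 1048/27; Q' = 514 − 8.5(1048/27) = 4970/27.

P' = 1048/27, Q' = 4970/27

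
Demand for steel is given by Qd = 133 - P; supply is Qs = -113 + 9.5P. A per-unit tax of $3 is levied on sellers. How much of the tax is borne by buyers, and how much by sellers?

Pre-tax equilibrium: P* = 164/7, Q* = 767/7.
Tax on sellers shifts supply to Qs = -113 + 9.5(P − 3) = -141.5 + 9.5P.
133 - P = -141.5 + 9.5P gives buyer price Pb = 183/7; sellers receive Ps = 183/7 − 3 = 162/7.
New quantity: Q = 133 − 1(183/7) = 748/7.
Buyer burden = 183/7 − 164/7 = 19/7; seller burden = 164/7 − 162/7 = 2/7.

Buyers bear 19/7, sellers bear 2/7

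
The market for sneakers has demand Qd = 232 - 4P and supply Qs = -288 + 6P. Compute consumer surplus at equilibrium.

Equilibrium: 232 - 4P = -288 + 6P gives P* = 52, Q* = 24.
Demand choke price (Qd = 0): P = 58.
CS = ½(58 − 52)(24) = 72.

Consumer surplus = 72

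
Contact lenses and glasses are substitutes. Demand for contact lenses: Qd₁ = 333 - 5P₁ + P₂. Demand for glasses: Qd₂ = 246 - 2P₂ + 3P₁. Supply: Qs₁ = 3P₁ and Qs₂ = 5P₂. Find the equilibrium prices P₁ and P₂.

Market 1: 333 - 5P₁ + P₂ = 3P₁ → 8P₁ - P₂ = 333.
Market 2: 7P₂ - 3P₁ = 246.
Eliminating P₂: 7×(1) + 1×(2) gives 53P₁ = 2577, so P₁ = 2577/53.
Back-substitute into (2): P₂ = (246 + 3×2577/53) / 7 = 2967/53.

P₁ = 2577/53, P₂ = 2967/53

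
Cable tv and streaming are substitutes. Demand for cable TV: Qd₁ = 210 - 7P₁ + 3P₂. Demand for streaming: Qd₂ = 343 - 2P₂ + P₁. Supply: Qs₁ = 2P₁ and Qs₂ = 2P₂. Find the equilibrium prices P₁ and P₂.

P₁ = 623/11, P₂ = 1099/11

Market 1: 210 - 7P₁ + 3P₂ = 2P₁ → 9P₁ - 3P₂ = 210.
Market 2: 4P₂ - P₁ = 343.
Eliminating P₂: 4×(1) + 3×(2) gives 33P₁ = 1869, so P₁ = 623/11.
Back-substitute into (2): P₂ = (343 + 1×623/11) / 4 = 1099/11.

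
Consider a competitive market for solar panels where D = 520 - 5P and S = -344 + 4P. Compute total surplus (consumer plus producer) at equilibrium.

Total surplus = 360

Equilibrium: 520 - 5P = -344 + 4P gives P* = 96, Q* = 40.
Demand choke price: P = 104; supply starts at P = 86.
CS = ½(104 − 96)(40) = 160; PS = ½(96 − 86)(40) = 200.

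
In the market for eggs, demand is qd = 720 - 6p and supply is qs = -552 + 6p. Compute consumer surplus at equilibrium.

Consumer surplus = 588

Equilibrium: 720 - 6p = -552 + 6p gives p* = 106, q* = 84.
Demand choke price (qd = 0): p = 120.
CS = ½(120 − 106)(84) = 588.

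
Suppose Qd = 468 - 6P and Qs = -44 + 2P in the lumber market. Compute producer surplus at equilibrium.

Equilibrium: 468 - 6P = -44 + 2P gives P* = 64, Q* = 84.
Supply starts at P = 22 (where Qs = 0).
PS = ½(64 − 22)(84) = 1764.

Producer surplus = 1764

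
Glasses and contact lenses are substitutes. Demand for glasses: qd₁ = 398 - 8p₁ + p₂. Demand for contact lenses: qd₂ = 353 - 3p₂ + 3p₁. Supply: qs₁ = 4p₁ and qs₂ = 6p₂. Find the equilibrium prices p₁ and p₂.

Market 1: 398 - 8p₁ + p₂ = 4p₁ → 12p₁ - p₂ = 398.
Market 2: 9p₂ - 3p₁ = 353.
Eliminating p₂: 9×(1) + 1×(2) gives 105p₁ = 3935, so p₁ = 787/21.
Back-substitute into (2): p₂ = (353 + 3×787/21) / 9 = 362/7.

p₁ = 787/21, p₂ = 362/7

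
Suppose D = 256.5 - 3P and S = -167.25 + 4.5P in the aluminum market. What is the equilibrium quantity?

Set D = S: 256.5 - 3P = -167.25 + 4.5P.
423.75 = 7.5P, so P* = 56.5.
Q* = 256.5 − 3(56.5) = 87.

Q* = 87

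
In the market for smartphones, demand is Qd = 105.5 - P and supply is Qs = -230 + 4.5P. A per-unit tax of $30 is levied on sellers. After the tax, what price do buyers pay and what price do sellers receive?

Pre-tax equilibrium: P* = 61, Q* = 44.5.
Tax on sellers shifts supply to Qs = -230 + 4.5(P − 30) = -365 + 4.5P.
105.5 - P = -365 + 4.5P gives buyer price Pb = 941/11; sellers receive Ps = 941/11 − 30 = 611/11.
New quantity: Q = 105.5 − 1(941/11) = 439/22.

Buyers pay 941/11, sellers receive 611/11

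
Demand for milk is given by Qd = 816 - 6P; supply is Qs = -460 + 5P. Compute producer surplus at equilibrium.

Producer surplus = 1440

Equilibrium: 816 - 6P = -460 + 5P gives P* = 116, Q* = 120.
Supply starts at P = 92 (where Qs = 0).
PS = ½(116 − 92)(120) = 1440.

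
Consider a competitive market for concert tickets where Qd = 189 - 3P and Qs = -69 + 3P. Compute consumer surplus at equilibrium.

Equilibrium: 189 - 3P = -69 + 3P gives P* = 43, Q* = 60.
Demand choke price (Qd = 0): P = 63.
CS = ½(63 − 43)(60) = 600.

Consumer surplus = 600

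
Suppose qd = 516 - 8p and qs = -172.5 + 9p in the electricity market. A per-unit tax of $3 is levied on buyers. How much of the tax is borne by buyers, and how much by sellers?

Pre-tax equilibrium: p* = 40.5, q* = 192.
Tax on buyers shifts demand to qd = 516 − 8(p + 3) = 492 - 8p.
492 - 8p = -172.5 + 9p gives seller price ps = 1329/34; buyers pay pb = 1329/34 + 3 = 1431/34.
New quantity: q = 516 − 8(1431/34) = 3048/17.
Buyer burden = 1431/34 − 40.5 = 27/17; seller burden = 40.5 − 1329/34 = 24/17.

Buyers bear 27/17, sellers bear 24/17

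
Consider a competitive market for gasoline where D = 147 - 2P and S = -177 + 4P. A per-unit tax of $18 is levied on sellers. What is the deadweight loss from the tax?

Deadweight loss = 216

Pre-tax equilibrium: P* = 54, Q* = 39.
Tax on sellers shifts supply to S = -177 + 4(P − 18) = -249 + 4P.
147 - 2P = -249 + 4P gives buyer price Pb = 66; sellers receive Ps = 66 − 18 = 48.
New quantity: Q = 147 − 2(66) = 15.
DWL = ½ × 18 × (39 − 15) = 216.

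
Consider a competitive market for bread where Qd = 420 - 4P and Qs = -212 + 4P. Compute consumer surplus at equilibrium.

Consumer surplus = 1352

Equilibrium: 420 - 4P = -212 + 4P gives P* = 79, Q* = 104.
Demand choke price (Qd = 0): P = 105.
CS = ½(105 − 79)(104) = 1352.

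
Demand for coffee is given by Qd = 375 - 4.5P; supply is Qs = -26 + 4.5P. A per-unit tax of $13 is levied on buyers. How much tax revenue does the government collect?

Pre-tax equilibrium: P* = 401/9, Q* = 174.5.
Tax on buyers shifts demand to Qd = 375 − 4.5(P + 13) = 316.5 - 4.5P.
316.5 - 4.5P = -26 + 4.5P gives seller price Ps = 685/18; buyers pay Pb = 685/18 + 13 = 919/18.
New quantity: Q = 375 − 4.5(919/18) = 145.25.
Revenue = 13 × 145.25 = 1888.25.

Tax revenue = 1888.25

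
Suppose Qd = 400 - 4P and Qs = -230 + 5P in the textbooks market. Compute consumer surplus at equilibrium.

Consumer surplus = 1800

Equilibrium: 400 - 4P = -230 + 5P gives P* = 70, Q* = 120.
Demand choke price (Qd = 0): P = 100.
CS = ½(100 − 70)(120) = 1800.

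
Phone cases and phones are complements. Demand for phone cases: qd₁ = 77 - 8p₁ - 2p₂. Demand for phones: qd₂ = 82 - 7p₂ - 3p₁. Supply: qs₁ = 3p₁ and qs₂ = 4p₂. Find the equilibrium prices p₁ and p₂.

p₁ = 683/115, p₂ = 671/115

Market 1: 77 - 8p₁ - 2p₂ = 3p₁ → 11p₁ + 2p₂ = 77.
Market 2: 11p₂ + 3p₁ = 82.
Eliminating p₂: 11×(1) − 2×(2) gives 115p₁ = 683, so p₁ = 683/115.
Back-substitute into (2): p₂ = (82 − 3×683/115) / 11 = 671/115.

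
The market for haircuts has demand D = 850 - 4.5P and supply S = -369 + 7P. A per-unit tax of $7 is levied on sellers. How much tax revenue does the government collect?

Tax revenue = 56966/23

Pre-tax equilibrium: P* = 106, Q* = 373.
Tax on sellers shifts supply to S = -369 + 7(P − 7) = -418 + 7P.
850 - 4.5P = -418 + 7P gives buyer price Pb = 2536/23; sellers receive Ps = 2536/23 − 7 = 2375/23.
New quantity: Q = 850 − 4.5(2536/23) = 8138/23.
Revenue = 7 × 8138/23 = 56966/23.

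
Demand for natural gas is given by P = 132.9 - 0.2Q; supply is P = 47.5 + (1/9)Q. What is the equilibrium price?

Set the two price expressions equal: 132.9 - 0.2Q = 47.5 + (1/9)Q.
85.4 = (14/45)Q, so Q* = 274.5.
P* = 132.9 − (0.2)(274.5) = 78.

P* = 78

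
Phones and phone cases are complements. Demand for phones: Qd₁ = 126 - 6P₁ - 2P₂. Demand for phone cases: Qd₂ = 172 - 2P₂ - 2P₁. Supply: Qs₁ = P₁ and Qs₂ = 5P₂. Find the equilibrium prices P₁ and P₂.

P₁ = 538/45, P₂ = 952/45

Market 1: 126 - 6P₁ - 2P₂ = P₁ → 7P₁ + 2P₂ = 126.
Market 2: 7P₂ + 2P₁ = 172.
Eliminating P₂: 7×(1) − 2×(2) gives 45P₁ = 538, so P₁ = 538/45.
Back-substitute into (2): P₂ = (172 − 2×538/45) / 7 = 952/45.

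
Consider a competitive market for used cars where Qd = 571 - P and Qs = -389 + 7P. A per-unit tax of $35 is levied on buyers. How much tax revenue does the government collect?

Tax revenue = 14713.125

Pre-tax equilibrium: P* = 120, Q* = 451.
Tax on buyers shifts demand to Qd = 571 − 1(P + 35) = 536 - P.
536 - P = -389 + 7P gives seller price Ps = 115.625; buyers pay Pb = 115.625 + 35 = 150.625.
New quantity: Q = 571 − 1(150.625) = 420.375.
Revenue = 35 × 420.375 = 14713.125.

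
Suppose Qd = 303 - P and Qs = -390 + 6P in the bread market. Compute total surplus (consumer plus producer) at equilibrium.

Equilibrium: 303 - P = -390 + 6P gives P* = 99, Q* = 204.
Demand choke price: P = 303; supply starts at P = 65.
CS = ½(303 − 99)(204) = 20808; PS = ½(99 − 65)(204) = 3468.

Total surplus = 24276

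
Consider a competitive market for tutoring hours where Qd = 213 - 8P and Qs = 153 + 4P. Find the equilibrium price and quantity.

Set Qd = Qs: 213 - 8P = 153 + 4P.
60 = 12P, so P* = 5.
Q* = 213 − 8(5) = 173.

P* = 5, Q* = 173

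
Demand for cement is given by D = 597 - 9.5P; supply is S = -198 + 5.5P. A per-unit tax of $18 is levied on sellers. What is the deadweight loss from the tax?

Pre-tax equilibrium: P* = 53, Q* = 93.5.
Tax on sellers shifts supply to S = -198 + 5.5(P − 18) = -297 + 5.5P.
597 - 9.5P = -297 + 5.5P gives buyer price Pb = 59.6; sellers receive Ps = 59.6 − 18 = 41.6.
New quantity: Q = 597 − 9.5(59.6) = 30.8.
DWL = ½ × 18 × (93.5 − 30.8) = 564.3.

Deadweight loss = 564.3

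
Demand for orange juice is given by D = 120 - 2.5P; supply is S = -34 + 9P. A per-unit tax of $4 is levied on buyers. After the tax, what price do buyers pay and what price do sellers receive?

Buyers pay 380/23, sellers receive 288/23

Pre-tax equilibrium: P* = 308/23, Q* = 1990/23.
Tax on buyers shifts demand to D = 120 − 2.5(P + 4) = 110 - 2.5P.
110 - 2.5P = -34 + 9P gives seller price Ps = 288/23; buyers pay Pb = 288/23 + 4 = 380/23.
New quantity: Q = 120 − 2.5(380/23) = 1810/23.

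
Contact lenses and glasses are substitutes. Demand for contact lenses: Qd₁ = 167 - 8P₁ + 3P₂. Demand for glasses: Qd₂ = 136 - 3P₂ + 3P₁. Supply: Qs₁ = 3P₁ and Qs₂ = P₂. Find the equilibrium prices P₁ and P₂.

Market 1: 167 - 8P₁ + 3P₂ = 3P₁ → 11P₁ - 3P₂ = 167.
Market 2: 4P₂ - 3P₁ = 136.
Eliminating P₂: 4×(1) + 3×(2) gives 35P₁ = 1076, so P₁ = 1076/35.
Back-substitute into (2): P₂ = (136 + 3×1076/35) / 4 = 1997/35.

P₁ = 1076/35, P₂ = 1997/35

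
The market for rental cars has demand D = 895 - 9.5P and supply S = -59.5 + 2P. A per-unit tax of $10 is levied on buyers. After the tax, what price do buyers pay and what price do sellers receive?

Buyers pay 1949/23, sellers receive 1719/23

Pre-tax equilibrium: P* = 83, Q* = 106.5.
Tax on buyers shifts demand to D = 895 − 9.5(P + 10) = 800 - 9.5P.
800 - 9.5P = -59.5 + 2P gives seller price Ps = 1719/23; buyers pay Pb = 1719/23 + 10 = 1949/23.
New quantity: Q = 895 − 9.5(1949/23) = 4139/46.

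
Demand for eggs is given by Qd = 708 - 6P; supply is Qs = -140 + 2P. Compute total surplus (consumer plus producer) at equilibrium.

Total surplus = 1728

Equilibrium: 708 - 6P = -140 + 2P gives P* = 106, Q* = 72.
Demand choke price: P = 118; supply starts at P = 70.
CS = ½(118 − 106)(72) = 432; PS = ½(106 − 70)(72) = 1296.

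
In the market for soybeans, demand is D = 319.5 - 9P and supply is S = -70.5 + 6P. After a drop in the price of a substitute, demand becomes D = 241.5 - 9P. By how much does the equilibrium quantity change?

ΔQ = -31.2

Original equilibrium: P* = 26, Q* = 85.5.
New equilibrium: 241.5 - 9P = -70.5 + 6P, so 312 = 15P and P' = 20.8; Q' = 241.5 − 9(20.8) = 54.3.
Change in quantity: 54.3 − 85.5 = -31.2.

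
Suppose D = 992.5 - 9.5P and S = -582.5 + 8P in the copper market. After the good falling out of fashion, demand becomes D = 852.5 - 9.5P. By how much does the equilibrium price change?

ΔP = -8

Original equilibrium: P* = 90, Q* = 137.5.
New equilibrium: 852.5 - 9.5P = -582.5 + 8P, so 1435 = 17.5P and P' = 82; Q' = 852.5 − 9.5(82) = 73.5.
Change in price: 82 − 90 = -8.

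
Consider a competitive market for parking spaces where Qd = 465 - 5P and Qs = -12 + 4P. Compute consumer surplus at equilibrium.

Consumer surplus = 4000

Equilibrium: 465 - 5P = -12 + 4P gives P* = 53, Q* = 200.
Demand choke price (Qd = 0): P = 93.
CS = ½(93 − 53)(200) = 4000.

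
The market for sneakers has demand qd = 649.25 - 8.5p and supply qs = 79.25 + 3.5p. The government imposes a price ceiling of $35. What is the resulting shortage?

Shortage = 150

Equilibrium price would be p* = 47.5, so the ceiling at 35 binds.
At p = 35: qd = 649.25 − 8.5(35) = 351.75, qs = 79.25 + 3.5(35) = 201.75.
Shortage = 351.75 − 201.75 = 150.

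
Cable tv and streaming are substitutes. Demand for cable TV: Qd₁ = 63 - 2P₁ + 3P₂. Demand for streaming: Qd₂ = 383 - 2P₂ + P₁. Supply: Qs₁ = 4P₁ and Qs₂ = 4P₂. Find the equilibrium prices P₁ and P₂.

P₁ = 509/11, P₂ = 787/11

Market 1: 63 - 2P₁ + 3P₂ = 4P₁ → 6P₁ - 3P₂ = 63.
Market 2: 6P₂ - P₁ = 383.
Eliminating P₂: 6×(1) + 3×(2) gives 33P₁ = 1527, so P₁ = 509/11.
Back-substitute into (2): P₂ = (383 + 1×509/11) / 6 = 787/11.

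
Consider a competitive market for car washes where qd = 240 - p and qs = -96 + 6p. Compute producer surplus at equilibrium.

Equilibrium: 240 - p = -96 + 6p gives p* = 48, q* = 192.
Supply starts at p = 16 (where qs = 0).
PS = ½(48 − 16)(192) = 3072.

Producer surplus = 3072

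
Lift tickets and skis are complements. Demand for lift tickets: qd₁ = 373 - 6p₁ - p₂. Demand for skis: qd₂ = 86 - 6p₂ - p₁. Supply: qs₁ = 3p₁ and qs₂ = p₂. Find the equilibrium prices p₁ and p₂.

p₁ = 2525/62, p₂ = 401/62

Market 1: 373 - 6p₁ - p₂ = 3p₁ → 9p₁ + p₂ = 373.
Market 2: 7p₂ + p₁ = 86.
Eliminating p₂: 7×(1) − 1×(2) gives 62p₁ = 2525, so p₁ = 2525/62.
Back-substitute into (2): p₂ = (86 − 1×2525/62) / 7 = 401/62.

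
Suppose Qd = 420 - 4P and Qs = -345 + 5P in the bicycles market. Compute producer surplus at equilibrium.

Producer surplus = 640

Equilibrium: 420 - 4P = -345 + 5P gives P* = 85, Q* = 80.
Supply starts at P = 69 (where Qs = 0).
PS = ½(85 − 69)(80) = 640.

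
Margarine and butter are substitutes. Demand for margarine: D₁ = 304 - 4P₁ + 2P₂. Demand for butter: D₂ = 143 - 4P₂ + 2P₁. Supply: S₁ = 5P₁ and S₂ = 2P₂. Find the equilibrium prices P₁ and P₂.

P₁ = 42.2, P₂ = 37.9

Market 1: 304 - 4P₁ + 2P₂ = 5P₁ → 9P₁ - 2P₂ = 304.
Market 2: 6P₂ - 2P₁ = 143.
Eliminating P₂: 6×(1) + 2×(2) gives 50P₁ = 2110, so P₁ = 42.2.
Back-substitute into (2): P₂ = (143 + 2×42.2) / 6 = 37.9.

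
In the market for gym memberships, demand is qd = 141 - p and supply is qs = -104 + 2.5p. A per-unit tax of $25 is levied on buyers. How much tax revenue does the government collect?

Tax revenue = 9300/7

Pre-tax equilibrium: p* = 70, q* = 71.
Tax on buyers shifts demand to qd = 141 − 1(p + 25) = 116 - p.
116 - p = -104 + 2.5p gives seller price ps = 440/7; buyers pay pb = 440/7 + 25 = 615/7.
New quantity: q = 141 − 1(615/7) = 372/7.
Revenue = 25 × 372/7 = 9300/7.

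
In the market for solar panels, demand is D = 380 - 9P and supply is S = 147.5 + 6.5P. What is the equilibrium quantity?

Set D = S: 380 - 9P = 147.5 + 6.5P.
232.5 = 15.5P, so P* = 15.
Q* = 380 − 9(15) = 245.

Q* = 245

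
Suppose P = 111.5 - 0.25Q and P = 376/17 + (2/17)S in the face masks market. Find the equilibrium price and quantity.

P* = 50.72, Q* = 243.12

Set the two price expressions equal: 111.5 - 0.25Q = 376/17 + (2/17)Q.
3039/34 = (25/68)Q, so Q* = 243.12.
P* = 111.5 − (0.25)(243.12) = 50.72.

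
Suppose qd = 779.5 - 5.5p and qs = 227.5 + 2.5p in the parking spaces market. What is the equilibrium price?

Set qd = qs: 779.5 - 5.5p = 227.5 + 2.5p.
552 = 8p, so p* = 69.
q* = 779.5 − 5.5(69) = 400.

p* = 69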